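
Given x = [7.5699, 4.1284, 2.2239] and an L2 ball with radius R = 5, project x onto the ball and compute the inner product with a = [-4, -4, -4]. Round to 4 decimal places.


Step 1: Compute ||x|| (intermediates to 6 decimals).
||x|| = sqrt(7.5699^2 + 4.1284^2 + 2.2239^2) = 8.904651
Step 2: Project.
Since ||x|| > R, scale = R/||x|| = 5/8.904651 = 0.561504, proj(x) = scale * x
proj(x) = [4.250529, 2.318113, 1.248729]
Step 3: Dot product.
a^T * proj(x) = -4*4.250529 - 4*2.318113 - 4*1.248729 = -31.2695


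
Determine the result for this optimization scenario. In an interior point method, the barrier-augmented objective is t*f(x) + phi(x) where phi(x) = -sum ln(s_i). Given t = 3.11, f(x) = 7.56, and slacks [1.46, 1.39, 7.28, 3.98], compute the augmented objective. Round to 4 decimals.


Step 1: Compute log-barrier.
ln values: [0.3784, 0.3293, 1.9851, 1.3813]
phi = -(0.3784 + 0.3293 + 1.9851 + 1.3813) = -4.0742
Step 2: Compute augmented objective.
t*f(x) = 3.11*7.56 = 23.5116
Total = 23.5116 - 4.0742 = 19.4374


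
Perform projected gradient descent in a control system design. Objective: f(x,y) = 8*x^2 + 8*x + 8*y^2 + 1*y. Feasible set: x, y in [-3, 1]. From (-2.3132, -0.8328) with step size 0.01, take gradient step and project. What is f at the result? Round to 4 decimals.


Step 1: Compute gradient at (-2.3132, -0.8328).
grad_x = 2*8*-2.3132 + 8 = -29.0112
grad_y = 2*8*-0.8328 + 1 = -12.3248
Step 2: Gradient step.
x_raw = -2.3132 - 0.01*-29.0112 = -2.0231
y_raw = -0.8328 - 0.01*-12.3248 = -0.7096
Step 3: Project onto [-3, 1].
x_proj = clip(-2.0231) = -2.0231
y_proj = clip(-0.7096) = -0.7096
Step 4: Evaluate f.
f(-2.0231, -0.7096) = 19.8765


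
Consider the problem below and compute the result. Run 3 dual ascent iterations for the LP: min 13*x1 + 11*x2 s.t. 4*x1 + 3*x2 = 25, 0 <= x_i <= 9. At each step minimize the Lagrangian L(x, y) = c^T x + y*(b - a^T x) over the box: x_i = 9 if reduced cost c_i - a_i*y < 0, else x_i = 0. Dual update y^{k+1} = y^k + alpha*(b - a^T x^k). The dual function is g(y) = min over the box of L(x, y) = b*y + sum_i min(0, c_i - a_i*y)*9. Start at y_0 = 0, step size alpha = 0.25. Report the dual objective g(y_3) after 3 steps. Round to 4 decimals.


Dual ascent for LP: min 13*x1 + 11*x2, 4*x1 + 3*x2 = 25, 0 <= x_i <= 9
Step 1: y^k = 0.0, reduced costs: (13.0, 11.0)
  x^k = (0.0, 0.0), subgradient = b - a^T x = 25.0
  y^{k+1} = 0.0 + 0.25*25.0 = 6.25
Step 2: y^k = 6.25, reduced costs: (-12.0, -7.75)
  x^k = (9.0, 9.0), subgradient = b - a^T x = -38.0
  y^{k+1} = 6.25 + 0.25*-38.0 = -3.25
Step 3: y^k = -3.25, reduced costs: (26.0, 20.75)
  x^k = (0.0, 0.0), subgradient = b - a^T x = 25.0
  y^{k+1} = -3.25 + 0.25*25.0 = 3.0
Dual objective at y_3 = 3.0: reduced costs (1.0, 2.0), box minimizer x = (0.0, 0.0)
g(y_3) = b*y + (c1 - a1*y)*x1 + (c2 - a2*y)*x2 = 25*3.0 + 1.0*0.0 + 2.0*0.0 = 75.0 + 0.0 + 0.0 = 75.0


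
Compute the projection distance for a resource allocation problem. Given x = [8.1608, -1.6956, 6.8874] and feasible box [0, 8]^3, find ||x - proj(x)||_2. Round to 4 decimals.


Project each component onto [0, 8].
clip(8.1608) = 8.0, clip(-1.6956) = 0.0, clip(6.8874) = 6.8874
Projection = [8.0, 0.0, 6.8874]
Squared diffs: [0.0259, 2.8751, 0.0]
Distance = sqrt(2.901) = 1.7032


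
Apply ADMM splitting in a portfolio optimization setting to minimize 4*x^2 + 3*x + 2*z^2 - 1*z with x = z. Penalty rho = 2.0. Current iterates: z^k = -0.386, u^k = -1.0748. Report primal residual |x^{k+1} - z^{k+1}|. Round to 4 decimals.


ADMM iteration with rho = 2.0, z^k = -0.386, u^k = -1.0748
Step 1: x-update.
Minimize 4*x^2 + 3*x + (2.0/2)*(x + 0.386 - 1.0748)^2
FOC: (2*4 + 2.0)*x = -3 + 2.0*(-0.386 + 1.0748)
x^{k+1} = -0.1622
Step 2: z-update.
Minimize 2*z^2 - 1*z + (2.0/2)*(-0.1622 - z - 1.0748)^2
FOC: (2*2 + 2.0)*z = 1 + 2.0*(-0.1622 - 1.0748)
z^{k+1} = -0.2457
Step 3: u-update.
u^{k+1} = -1.0748 - 0.1622 + 0.2457 = -0.9914
Step 4: Primal residual = |-0.1622 + 0.2457| = 0.0834


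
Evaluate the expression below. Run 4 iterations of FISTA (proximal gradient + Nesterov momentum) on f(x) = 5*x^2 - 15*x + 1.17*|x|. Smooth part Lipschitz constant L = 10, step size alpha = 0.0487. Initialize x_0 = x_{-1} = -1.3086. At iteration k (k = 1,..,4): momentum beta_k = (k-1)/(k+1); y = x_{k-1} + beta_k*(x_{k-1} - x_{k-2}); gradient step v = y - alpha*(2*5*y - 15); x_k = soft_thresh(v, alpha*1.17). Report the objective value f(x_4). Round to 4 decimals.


FISTA on f(x) = 5*x^2 - 15*x + 1.17*|x|
L = 10, alpha = 0.0487
Iteration 1: beta = 0.0, y = -1.3086 + 0.0*(-1.3086 + 1.3086) = -1.3086
  grad(y) = -28.086, v = y - alpha*grad = 0.0592
  prox(v) = soft_thresh(0.0592, 0.057) = 0.0022
Iteration 2: beta = 0.3333, y = 0.0022 + 0.3333*(0.0022 + 1.3086) = 0.4391
  grad(y) = -10.6085, v = y - alpha*grad = 0.9558
  prox(v) = soft_thresh(0.9558, 0.057) = 0.8988
Iteration 3: beta = 0.5, y = 0.8988 + 0.5*(0.8988 - 0.0022) = 1.3471
  grad(y) = -1.529, v = y - alpha*grad = 1.4216
  prox(v) = soft_thresh(1.4216, 0.057) = 1.3646
Iteration 4: beta = 0.6, y = 1.3646 + 0.6*(1.3646 - 0.8988) = 1.6441
  grad(y) = 1.4405, v = y - alpha*grad = 1.5739
  prox(v) = soft_thresh(1.5739, 0.057) = 1.5169
f(x_4) = 5*1.5169^2 - 15*1.5169 + 1.17*|1.5169| = -9.4738


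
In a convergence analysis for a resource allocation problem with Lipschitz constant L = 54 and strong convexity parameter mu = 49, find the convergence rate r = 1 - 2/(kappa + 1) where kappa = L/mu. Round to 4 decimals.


Step 1: Compute the condition number.
kappa = L/mu = 54/49 = 1.102
Step 2: Compute the convergence rate.
r = 1 - 2/(kappa + 1) = 1 - 2*mu/(L + mu) = (L - mu)/(L + mu) = 5/103 = 0.0485


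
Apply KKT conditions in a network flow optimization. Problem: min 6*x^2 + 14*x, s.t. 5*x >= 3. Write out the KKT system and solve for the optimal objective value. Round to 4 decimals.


Step 1: Try lambda = 0 (constraint inactive).
x_unc = -14/(2*6) = -1.1667
Check: 5*-1.1667 = -5.8335 < 3 -- violated!
Step 2: Constraint must be active: 5*x = 3
x* = 3/5 = 0.6
lambda = (2*6*0.6 + 14)/5 = 4.24
Step 3: Compute optimal value.
f(x*) = 6*0.6^2 + 14*0.6 = 10.56


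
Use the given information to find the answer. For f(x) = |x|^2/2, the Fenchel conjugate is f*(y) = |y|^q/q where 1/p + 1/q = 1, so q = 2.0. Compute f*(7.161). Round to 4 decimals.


The conjugate exponent q satisfies 1/p + 1/q = 1.
p = 2, so q = 2/(2 - 1) = 2.0
|y|^q = 7.161^2.0 = 51.2799
f*(7.161) = 51.2799 / 2.0 = 25.64


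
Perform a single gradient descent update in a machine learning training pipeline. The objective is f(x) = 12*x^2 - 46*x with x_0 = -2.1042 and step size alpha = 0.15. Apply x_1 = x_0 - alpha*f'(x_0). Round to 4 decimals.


We compute the gradient at x_0 and apply the update.
f'(x) = 24*x - 46
f'(-2.1042) = 24*-2.1042 - 46 = -96.5008
x_1 = -2.1042 - 0.15*-96.5008 = 12.3709


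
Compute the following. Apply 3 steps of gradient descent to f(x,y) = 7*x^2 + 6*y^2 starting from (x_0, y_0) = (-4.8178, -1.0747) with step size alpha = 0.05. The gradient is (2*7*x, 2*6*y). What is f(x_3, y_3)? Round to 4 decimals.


Gradient descent on f(x,y) = 7*x^2 + 6*y^2.
Starting point: (-4.8178, -1.0747), alpha = 0.05
Step 1: grad_x = 2*7*-4.8178 = -67.4492, grad_y = 2*6*-1.0747 = -12.8964
  x_1 = -4.8178 - 0.05*-67.4492 = -1.4453
  y_1 = -1.0747 - 0.05*-12.8964 = -0.4299
Step 2: grad_x = 2*7*-1.4453 = -20.2348, grad_y = 2*6*-0.4299 = -5.1586
  x_2 = -1.4453 - 0.05*-20.2348 = -0.4336
  y_2 = -0.4299 - 0.05*-5.1586 = -0.172
Step 3: grad_x = 2*7*-0.4336 = -6.0704, grad_y = 2*6*-0.172 = -2.0634
  x_3 = -0.4336 - 0.05*-6.0704 = -0.1301
  y_3 = -0.172 - 0.05*-2.0634 = -0.0688
f(-0.1301, -0.0688) = 7*(-0.1301)^2 + 6*(-0.0688)^2 = 0.1468


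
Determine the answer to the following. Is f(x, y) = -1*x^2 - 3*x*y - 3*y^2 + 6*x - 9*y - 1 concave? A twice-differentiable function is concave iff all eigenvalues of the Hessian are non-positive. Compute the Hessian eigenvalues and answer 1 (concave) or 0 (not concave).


The Hessian of f(x,y) = -1*x^2 - 3*x*y - 3*y^2 + 6*x - 9*y - 1 is:
H = [[-2, -3], [-3, -6]]
Trace = -2 - 6 = -8
Determinant = -2*-6 - (-3)^2 = 3
Discriminant = (-8)^2 - 4*3 = 52.0
Eigenvalues: lambda_1 = -7.6056, lambda_2 = -0.3944
The function is concave.

1


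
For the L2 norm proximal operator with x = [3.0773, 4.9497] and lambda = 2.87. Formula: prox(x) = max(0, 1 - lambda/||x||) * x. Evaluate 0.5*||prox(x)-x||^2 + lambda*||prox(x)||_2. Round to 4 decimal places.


Step 1: Compute ||x||.
||x|| = 5.8283
Step 2: Compute scaling factor.
scale = max(0, 1 - 2.87/5.8283) = 0.5076
Step 3: prox(x) = [1.562, 2.5124]
||prox(x)|| = 2.9583
Step 4: Proximal objective.
0.5*||prox-x||^2 = 4.1185
lambda*||prox|| = 8.4903
Total = 12.6088


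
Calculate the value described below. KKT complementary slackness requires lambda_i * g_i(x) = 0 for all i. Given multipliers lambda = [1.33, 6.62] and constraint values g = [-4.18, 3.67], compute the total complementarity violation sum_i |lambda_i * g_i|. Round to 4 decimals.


KKT complementary slackness check:
lambda_1 * g_1 = 1.33 * -4.18 = -5.5594
lambda_2 * g_2 = 6.62 * 3.67 = 24.2954
Total violation = 5.5594 + 24.2954 = 29.8548


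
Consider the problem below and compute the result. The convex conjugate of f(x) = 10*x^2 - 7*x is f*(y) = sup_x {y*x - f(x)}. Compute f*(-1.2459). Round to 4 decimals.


f*(y) = sup_x {y*x - a*x^2 - b*x} = sup_x {(y-b)*x - a*x^2}
FOC: (y - b) - 2a*x = 0 => x* = (y - b)/(2a)
x* = (-1.2459 + 7)/(2*10) = 0.2877
f*(-1.2459) = (y-b)^2/(4a) = (-1.2459 + 7)^2/(4*10)
= 33.1097/40 = 0.8277


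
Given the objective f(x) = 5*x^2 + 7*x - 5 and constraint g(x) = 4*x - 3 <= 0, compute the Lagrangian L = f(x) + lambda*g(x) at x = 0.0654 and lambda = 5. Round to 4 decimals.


Step 1: Evaluate f(x).
f(0.0654) = 5*0.0654^2 + 7*0.0654 - 5 = -4.5208
Step 2: Evaluate g(x).
g(0.0654) = 4*0.0654 - 3 = -2.7384
Step 3: Compute Lagrangian.
L = -4.5208 + 5*-2.7384 = -18.2128


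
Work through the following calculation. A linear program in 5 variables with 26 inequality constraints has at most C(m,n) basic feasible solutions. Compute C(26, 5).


Each vertex corresponds to some choice of n active constraints out of m, so the number of vertices is at most C(m, n) = m! / (n!(m-n)!).
m = 26, n = 5
Numerator: 26 * 25 * 24 * 23 * 22
Denominator: 5! = 120
C(26, 5) = 65780


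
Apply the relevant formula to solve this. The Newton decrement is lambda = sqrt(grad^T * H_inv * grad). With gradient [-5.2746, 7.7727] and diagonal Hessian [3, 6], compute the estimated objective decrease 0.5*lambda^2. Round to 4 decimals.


Step 1: H is diagonal, so H^(-1) * g = [-1.7582, 1.2955].
Step 2: g^T H^(-1) g = sum_i g_i^2 / H_ii
  = (-5.2746)^2/3 + (7.7727)^2/6
  = 9.2738 + 10.0691 = 19.3429
Step 3: Objective decrease = 0.5 * g^T H^(-1) g = 9.6715


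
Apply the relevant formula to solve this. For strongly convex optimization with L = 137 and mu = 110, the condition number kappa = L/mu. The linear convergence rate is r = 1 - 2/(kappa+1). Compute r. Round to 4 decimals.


Step 1: Compute the condition number.
kappa = L/mu = 137/110 = 1.2455
Step 2: Compute the convergence rate.
r = 1 - 2/(kappa + 1) = 1 - 2*mu/(L + mu) = (L - mu)/(L + mu) = 27/247 = 0.1093


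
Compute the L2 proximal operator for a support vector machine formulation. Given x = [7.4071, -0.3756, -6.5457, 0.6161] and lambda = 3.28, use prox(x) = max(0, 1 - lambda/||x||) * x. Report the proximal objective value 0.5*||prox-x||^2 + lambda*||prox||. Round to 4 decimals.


Step 1: Compute ||x||.
||x|| = 9.9112
Step 2: Compute scaling factor.
scale = max(0, 1 - 3.28/9.9112) = 0.6691
Step 3: prox(x) = [4.9558, -0.2513, -4.3795, 0.4122]
||prox(x)|| = 6.6312
Step 4: Proximal objective.
0.5*||prox-x||^2 = 5.3792
lambda*||prox|| = 21.7503
Total = 27.1296


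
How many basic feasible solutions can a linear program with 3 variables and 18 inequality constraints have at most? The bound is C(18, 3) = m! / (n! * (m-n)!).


Each vertex corresponds to some choice of n active constraints out of m, so the number of vertices is at most C(m, n) = m! / (n!(m-n)!).
m = 18, n = 3
Numerator: 18 * 17 * 16
Denominator: 3! = 6
C(18, 3) = 816


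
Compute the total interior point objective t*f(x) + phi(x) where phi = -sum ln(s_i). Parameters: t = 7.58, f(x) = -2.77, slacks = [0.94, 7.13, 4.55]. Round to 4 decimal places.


Step 1: Compute log-barrier.
ln values: [-0.0619, 1.9643, 1.5151]
phi = -(-0.0619 + 1.9643 + 1.5151) = -3.4176
Step 2: Compute augmented objective.
t*f(x) = 7.58*-2.77 = -20.9966
Total = -20.9966 - 3.4176 = -24.4142


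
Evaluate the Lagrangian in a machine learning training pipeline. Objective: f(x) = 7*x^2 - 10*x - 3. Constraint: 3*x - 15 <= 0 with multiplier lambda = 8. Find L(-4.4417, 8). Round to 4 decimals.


Step 1: Evaluate f(x).
f(-4.4417) = 7*(-4.4417)^2 - 10*(-4.4417) - 3 = 179.5179
Step 2: Evaluate g(x).
g(-4.4417) = 3*-4.4417 - 15 = -28.3251
Step 3: Compute Lagrangian.
L = 179.5179 + 8*-28.3251 = -47.0829


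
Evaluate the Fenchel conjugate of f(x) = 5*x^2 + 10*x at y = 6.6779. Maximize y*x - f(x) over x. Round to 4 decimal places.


f*(y) = sup_x {y*x - a*x^2 - b*x} = sup_x {(y-b)*x - a*x^2}
FOC: (y - b) - 2a*x = 0 => x* = (y - b)/(2a)
x* = (6.6779 - 10)/(2*5) = -0.3322
f*(6.6779) = (y-b)^2/(4a) = (6.6779 - 10)^2/(4*5)
= 11.0363/20 = 0.5518


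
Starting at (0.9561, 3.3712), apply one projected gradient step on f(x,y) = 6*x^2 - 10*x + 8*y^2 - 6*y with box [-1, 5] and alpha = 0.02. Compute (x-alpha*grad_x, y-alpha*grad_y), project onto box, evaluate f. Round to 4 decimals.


Step 1: Compute gradient at (0.9561, 3.3712).
grad_x = 2*6*0.9561 - 10 = 1.4732
grad_y = 2*8*3.3712 - 6 = 47.9392
Step 2: Gradient step.
x_raw = 0.9561 - 0.02*1.4732 = 0.9266
y_raw = 3.3712 - 0.02*47.9392 = 2.4124
Step 3: Project onto [-1, 5].
x_proj = clip(0.9266) = 0.9266
y_proj = clip(2.4124) = 2.4124
Step 4: Evaluate f.
f(0.9266, 2.4124) = 27.9691


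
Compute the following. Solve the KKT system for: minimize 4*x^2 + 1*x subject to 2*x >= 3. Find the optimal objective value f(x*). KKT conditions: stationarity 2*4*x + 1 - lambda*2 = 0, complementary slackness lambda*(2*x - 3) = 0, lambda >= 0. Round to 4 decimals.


Step 1: Try lambda = 0 (constraint inactive).
x_unc = -1/(2*4) = -0.125
Check: 2*-0.125 = -0.25 < 3 -- violated!
Step 2: Constraint must be active: 2*x = 3
x* = 3/2 = 1.5
lambda = (2*4*1.5 + 1)/2 = 6.5
Step 3: Compute optimal value.
f(x*) = 4*1.5^2 + 1*1.5 = 10.5


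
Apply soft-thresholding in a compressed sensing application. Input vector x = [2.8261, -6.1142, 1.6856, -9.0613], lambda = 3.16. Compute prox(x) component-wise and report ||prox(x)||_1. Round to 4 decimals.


Soft-thresholding with lambda = 3.16:
prox(2.8261) = sign(2.8261)*max(|2.8261| - 3.16, 0) = 0.0
prox(-6.1142) = sign(-6.1142)*max(|-6.1142| - 3.16, 0) = -2.9542
prox(1.6856) = sign(1.6856)*max(|1.6856| - 3.16, 0) = 0.0
prox(-9.0613) = sign(-9.0613)*max(|-9.0613| - 3.16, 0) = -5.9013
prox(x) = [0.0, -2.9542, 0.0, -5.9013]
||prox(x)||_1 = 0.0 + 2.9542 + 0.0 + 5.9013 = 8.8555


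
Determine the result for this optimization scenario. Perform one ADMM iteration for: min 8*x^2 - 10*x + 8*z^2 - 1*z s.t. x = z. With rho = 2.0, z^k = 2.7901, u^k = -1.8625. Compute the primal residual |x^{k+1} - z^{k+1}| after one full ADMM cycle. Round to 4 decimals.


ADMM iteration with rho = 2.0, z^k = 2.7901, u^k = -1.8625
Step 1: x-update.
Minimize 8*x^2 - 10*x + (2.0/2)*(x - 2.7901 - 1.8625)^2
FOC: (2*8 + 2.0)*x = 10 + 2.0*(2.7901 + 1.8625)
x^{k+1} = 1.0725
Step 2: z-update.
Minimize 8*z^2 - 1*z + (2.0/2)*(1.0725 - z - 1.8625)^2
FOC: (2*8 + 2.0)*z = 1 + 2.0*(1.0725 - 1.8625)
z^{k+1} = -0.0322
Step 3: u-update.
u^{k+1} = -1.8625 + 1.0725 + 0.0322 = -0.7578
Step 4: Primal residual = |1.0725 + 0.0322| = 1.1047


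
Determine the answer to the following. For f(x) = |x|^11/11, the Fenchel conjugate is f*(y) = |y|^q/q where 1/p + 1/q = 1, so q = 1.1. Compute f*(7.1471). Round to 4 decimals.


The conjugate exponent q satisfies 1/p + 1/q = 1.
p = 11, so q = 11/(11 - 1) = 1.1
|y|^q = 7.1471^1.1 = 8.7005
f*(7.1471) = 8.7005 / 1.1 = 7.9095


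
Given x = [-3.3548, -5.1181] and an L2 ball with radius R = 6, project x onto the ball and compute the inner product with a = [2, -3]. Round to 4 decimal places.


Step 1: Compute ||x|| (intermediates to 6 decimals).
||x|| = sqrt((-3.3548)^2 + (-5.1181)^2) = 6.11961
Step 2: Project.
Since ||x|| > R, scale = R/||x|| = 6/6.11961 = 0.980455, proj(x) = scale * x
proj(x) = [-3.28923, -5.018067]
Step 3: Dot product.
a^T * proj(x) = 2*(-3.28923) - 3*(-5.018067) = 8.4757


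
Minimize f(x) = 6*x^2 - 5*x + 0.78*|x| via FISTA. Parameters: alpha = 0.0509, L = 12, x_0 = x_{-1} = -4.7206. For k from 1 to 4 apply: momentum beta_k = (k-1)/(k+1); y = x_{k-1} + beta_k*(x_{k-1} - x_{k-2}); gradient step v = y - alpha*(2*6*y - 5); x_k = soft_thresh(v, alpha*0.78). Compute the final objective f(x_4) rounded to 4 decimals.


FISTA on f(x) = 6*x^2 - 5*x + 0.78*|x|
L = 12, alpha = 0.0509
Iteration 1: beta = 0.0, y = -4.7206 + 0.0*(-4.7206 + 4.7206) = -4.7206
  grad(y) = -61.6472, v = y - alpha*grad = -1.5828
  prox(v) = soft_thresh(-1.5828, 0.0397) = -1.5431
Iteration 2: beta = 0.3333, y = -1.5431 + 0.3333*(-1.5431 + 4.7206) = -0.4839
  grad(y) = -10.8065, v = y - alpha*grad = 0.0662
  prox(v) = soft_thresh(0.0662, 0.0397) = 0.0265
Iteration 3: beta = 0.5, y = 0.0265 + 0.5*(0.0265 + 1.5431) = 0.8112
  grad(y) = 4.7349, v = y - alpha*grad = 0.5702
  prox(v) = soft_thresh(0.5702, 0.0397) = 0.5305
Iteration 4: beta = 0.6, y = 0.5305 + 0.6*(0.5305 - 0.0265) = 0.833
  grad(y) = 4.9956, v = y - alpha*grad = 0.5787
  prox(v) = soft_thresh(0.5787, 0.0397) = 0.539
f(x_4) = 6*0.539^2 - 5*0.539 + 0.78*|0.539| = -0.5315


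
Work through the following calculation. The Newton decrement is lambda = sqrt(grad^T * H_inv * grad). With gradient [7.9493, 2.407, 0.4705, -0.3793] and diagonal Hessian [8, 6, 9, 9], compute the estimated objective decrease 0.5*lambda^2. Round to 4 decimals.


Step 1: H is diagonal, so H^(-1) * g = [0.9937, 0.4012, 0.0523, -0.0421].
Step 2: g^T H^(-1) g = sum_i g_i^2 / H_ii
  = (7.9493)^2/8 + (2.407)^2/6 + (0.4705)^2/9 + (-0.3793)^2/9
  = 7.8989 + 0.9656 + 0.0246 + 0.016 = 8.9051
Step 3: Objective decrease = 0.5 * g^T H^(-1) g = 4.4526


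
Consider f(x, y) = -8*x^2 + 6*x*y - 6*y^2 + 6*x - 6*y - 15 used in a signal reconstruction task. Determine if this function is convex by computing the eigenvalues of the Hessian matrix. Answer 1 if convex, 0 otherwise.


The Hessian of f(x,y) = -8*x^2 + 6*x*y - 6*y^2 + 6*x - 6*y - 15 is:
H = [[-16, 6], [6, -12]]
Trace = -16 - 12 = -28
Determinant = -16*-12 - (6)^2 = 156
Discriminant = (-28)^2 - 4*156 = 160.0
Eigenvalues: lambda_1 = -20.3246, lambda_2 = -7.6754
The function is not convex.

0


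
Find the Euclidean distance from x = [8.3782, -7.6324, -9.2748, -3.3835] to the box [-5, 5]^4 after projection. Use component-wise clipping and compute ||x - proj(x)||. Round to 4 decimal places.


Project each component onto [-5, 5].
clip(8.3782) = 5.0, clip(-7.6324) = -5.0, clip(-9.2748) = -5.0, clip(-3.3835) = -3.3835
Projection = [5.0, -5.0, -5.0, -3.3835]
Squared diffs: [11.4122, 6.9295, 18.2739, 0.0]
Distance = sqrt(36.6156) = 6.0511


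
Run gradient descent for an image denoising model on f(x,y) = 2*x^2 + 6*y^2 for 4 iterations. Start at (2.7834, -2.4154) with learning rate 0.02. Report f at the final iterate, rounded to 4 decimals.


Gradient descent on f(x,y) = 2*x^2 + 6*y^2.
Starting point: (2.7834, -2.4154), alpha = 0.02
Step 1: grad_x = 2*2*2.7834 = 11.1336, grad_y = 2*6*-2.4154 = -28.9848
  x_1 = 2.7834 - 0.02*11.1336 = 2.5607
  y_1 = -2.4154 - 0.02*-28.9848 = -1.8357
Step 2: grad_x = 2*2*2.5607 = 10.2429, grad_y = 2*6*-1.8357 = -22.0284
  x_2 = 2.5607 - 0.02*10.2429 = 2.3559
  y_2 = -1.8357 - 0.02*-22.0284 = -1.3951
Step 3: grad_x = 2*2*2.3559 = 9.4235, grad_y = 2*6*-1.3951 = -16.7416
  x_3 = 2.3559 - 0.02*9.4235 = 2.1674
  y_3 = -1.3951 - 0.02*-16.7416 = -1.0603
Step 4: grad_x = 2*2*2.1674 = 8.6696, grad_y = 2*6*-1.0603 = -12.7236
  x_4 = 2.1674 - 0.02*8.6696 = 1.994
  y_4 = -1.0603 - 0.02*-12.7236 = -0.8058
f(1.994, -0.8058) = 2*1.994^2 + 6*(-0.8058)^2 = 11.8483


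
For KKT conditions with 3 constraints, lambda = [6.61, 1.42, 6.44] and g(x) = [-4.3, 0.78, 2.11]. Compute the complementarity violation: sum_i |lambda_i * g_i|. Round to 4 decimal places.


KKT complementary slackness check:
lambda_1 * g_1 = 6.61 * -4.3 = -28.423
lambda_2 * g_2 = 1.42 * 0.78 = 1.1076
lambda_3 * g_3 = 6.44 * 2.11 = 13.5884
Total violation = 28.423 + 1.1076 + 13.5884 = 43.119


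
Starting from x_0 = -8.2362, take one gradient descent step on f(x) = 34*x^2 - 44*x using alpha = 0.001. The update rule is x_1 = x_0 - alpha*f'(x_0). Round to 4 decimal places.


We compute the gradient at x_0 and apply the update.
f'(x) = 68*x - 44
f'(-8.2362) = 68*-8.2362 - 44 = -604.0616
x_1 = -8.2362 - 0.001*-604.0616 = -7.6321


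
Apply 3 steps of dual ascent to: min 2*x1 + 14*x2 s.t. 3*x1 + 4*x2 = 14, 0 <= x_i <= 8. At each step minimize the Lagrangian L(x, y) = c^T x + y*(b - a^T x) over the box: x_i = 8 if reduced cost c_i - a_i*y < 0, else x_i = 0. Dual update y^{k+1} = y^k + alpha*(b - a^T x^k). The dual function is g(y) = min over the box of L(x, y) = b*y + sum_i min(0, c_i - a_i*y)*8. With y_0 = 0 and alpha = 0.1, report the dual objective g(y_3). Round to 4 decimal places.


Dual ascent for LP: min 2*x1 + 14*x2, 3*x1 + 4*x2 = 14, 0 <= x_i <= 8
Step 1: y^k = 0.0, reduced costs: (2.0, 14.0)
  x^k = (0.0, 0.0), subgradient = b - a^T x = 14.0
  y^{k+1} = 0.0 + 0.1*14.0 = 1.4
Step 2: y^k = 1.4, reduced costs: (-2.2, 8.4)
  x^k = (8.0, 0.0), subgradient = b - a^T x = -10.0
  y^{k+1} = 1.4 + 0.1*-10.0 = 0.4
Step 3: y^k = 0.4, reduced costs: (0.8, 12.4)
  x^k = (0.0, 0.0), subgradient = b - a^T x = 14.0
  y^{k+1} = 0.4 + 0.1*14.0 = 1.8
Dual objective at y_3 = 1.8: reduced costs (-3.4, 6.8), box minimizer x = (8.0, 0.0)
g(y_3) = b*y + (c1 - a1*y)*x1 + (c2 - a2*y)*x2 = 14*1.8 + (-3.4)*8.0 + 6.8*0.0 = 25.2 - 27.2 + 0.0 = -2.0


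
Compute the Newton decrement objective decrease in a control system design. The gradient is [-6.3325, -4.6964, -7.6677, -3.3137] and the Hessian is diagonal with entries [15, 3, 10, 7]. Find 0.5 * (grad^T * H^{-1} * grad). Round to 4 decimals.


Step 1: H is diagonal, so H^(-1) * g = [-0.4222, -1.5655, -0.7668, -0.4734].
Step 2: g^T H^(-1) g = sum_i g_i^2 / H_ii
  = (-6.3325)^2/15 + (-4.6964)^2/3 + (-7.6677)^2/10 + (-3.3137)^2/7
  = 2.6734 + 7.3521 + 5.8794 + 1.5687 = 17.4734
Step 3: Objective decrease = 0.5 * g^T H^(-1) g = 8.7367


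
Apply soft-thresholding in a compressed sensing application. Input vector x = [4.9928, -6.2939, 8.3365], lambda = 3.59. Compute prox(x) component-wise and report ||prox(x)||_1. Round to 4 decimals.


Soft-thresholding with lambda = 3.59:
prox(4.9928) = sign(4.9928)*max(|4.9928| - 3.59, 0) = 1.4028
prox(-6.2939) = sign(-6.2939)*max(|-6.2939| - 3.59, 0) = -2.7039
prox(8.3365) = sign(8.3365)*max(|8.3365| - 3.59, 0) = 4.7465
prox(x) = [1.4028, -2.7039, 4.7465]
||prox(x)||_1 = 1.4028 + 2.7039 + 4.7465 = 8.8532


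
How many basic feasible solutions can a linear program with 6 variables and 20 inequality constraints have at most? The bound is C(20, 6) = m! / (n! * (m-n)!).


Each vertex corresponds to some choice of n active constraints out of m, so the number of vertices is at most C(m, n) = m! / (n!(m-n)!).
m = 20, n = 6
Numerator: 20 * 19 * 18 * 17 * 16 * 15
Denominator: 6! = 720
C(20, 6) = 38760


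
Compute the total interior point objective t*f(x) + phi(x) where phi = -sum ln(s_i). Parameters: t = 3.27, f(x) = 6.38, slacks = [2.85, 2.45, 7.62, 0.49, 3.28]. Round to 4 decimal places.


Step 1: Compute log-barrier.
ln values: [1.0473, 0.8961, 2.0308, -0.7133, 1.1878]
phi = -(1.0473 + 0.8961 + 2.0308 - 0.7133 + 1.1878) = -4.4487
Step 2: Compute augmented objective.
t*f(x) = 3.27*6.38 = 20.8626
Total = 20.8626 - 4.4487 = 16.4139


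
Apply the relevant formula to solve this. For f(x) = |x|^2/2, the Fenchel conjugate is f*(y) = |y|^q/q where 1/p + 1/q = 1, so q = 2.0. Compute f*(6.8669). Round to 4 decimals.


The conjugate exponent q satisfies 1/p + 1/q = 1.
p = 2, so q = 2/(2 - 1) = 2.0
|y|^q = 6.8669^2.0 = 47.1543
f*(6.8669) = 47.1543 / 2.0 = 23.5772


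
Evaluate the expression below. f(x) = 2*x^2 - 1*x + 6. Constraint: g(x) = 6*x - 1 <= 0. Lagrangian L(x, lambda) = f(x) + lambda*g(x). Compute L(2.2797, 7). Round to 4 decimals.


Step 1: Evaluate f(x).
f(2.2797) = 2*2.2797^2 - 1*2.2797 + 6 = 14.1144
Step 2: Evaluate g(x).
g(2.2797) = 6*2.2797 - 1 = 12.6782
Step 3: Compute Lagrangian.
L = 14.1144 + 7*12.6782 = 102.8618


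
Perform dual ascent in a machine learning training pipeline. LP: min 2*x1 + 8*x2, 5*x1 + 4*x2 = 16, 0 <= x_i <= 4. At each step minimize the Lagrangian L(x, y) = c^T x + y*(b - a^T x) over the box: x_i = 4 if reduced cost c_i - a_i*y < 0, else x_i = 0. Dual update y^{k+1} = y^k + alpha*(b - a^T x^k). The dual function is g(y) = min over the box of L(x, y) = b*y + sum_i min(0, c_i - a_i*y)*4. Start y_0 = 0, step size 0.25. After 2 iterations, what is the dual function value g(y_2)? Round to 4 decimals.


Dual ascent for LP: min 2*x1 + 8*x2, 5*x1 + 4*x2 = 16, 0 <= x_i <= 4
Step 1: y^k = 0.0, reduced costs: (2.0, 8.0)
  x^k = (0.0, 0.0), subgradient = b - a^T x = 16.0
  y^{k+1} = 0.0 + 0.25*16.0 = 4.0
Step 2: y^k = 4.0, reduced costs: (-18.0, -8.0)
  x^k = (4.0, 4.0), subgradient = b - a^T x = -20.0
  y^{k+1} = 4.0 + 0.25*-20.0 = -1.0
Dual objective at y_2 = -1.0: reduced costs (7.0, 12.0), box minimizer x = (0.0, 0.0)
g(y_2) = b*y + (c1 - a1*y)*x1 + (c2 - a2*y)*x2 = 16*(-1.0) + 7.0*0.0 + 12.0*0.0 = -16.0 + 0.0 + 0.0 = -16.0


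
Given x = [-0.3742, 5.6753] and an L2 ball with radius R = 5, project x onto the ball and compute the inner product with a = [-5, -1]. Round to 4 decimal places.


Step 1: Compute ||x|| (intermediates to 6 decimals).
||x|| = sqrt((-0.3742)^2 + 5.6753^2) = 5.687623
Step 2: Project.
Since ||x|| > R, scale = R/||x|| = 5/5.687623 = 0.879102, proj(x) = scale * x
proj(x) = [-0.32896, 4.989168]
Step 3: Dot product.
a^T * proj(x) = -5*(-0.32896) - 1*4.989168 = -3.3444


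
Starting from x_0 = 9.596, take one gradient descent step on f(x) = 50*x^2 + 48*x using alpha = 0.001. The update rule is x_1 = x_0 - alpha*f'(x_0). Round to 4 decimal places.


We compute the gradient at x_0 and apply the update.
f'(x) = 100*x + 48
f'(9.596) = 100*9.596 + 48 = 1007.6
x_1 = 9.596 - 0.001*1007.6 = 8.5884


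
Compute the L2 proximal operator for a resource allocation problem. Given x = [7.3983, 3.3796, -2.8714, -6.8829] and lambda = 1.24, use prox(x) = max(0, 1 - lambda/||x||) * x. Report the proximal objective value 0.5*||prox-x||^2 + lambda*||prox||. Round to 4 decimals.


Step 1: Compute ||x||.
||x|| = 11.0352
Step 2: Compute scaling factor.
scale = max(0, 1 - 1.24/11.0352) = 0.8876
Step 3: prox(x) = [6.567, 2.9998, -2.5487, -6.1095]
||prox(x)|| = 9.7952
Step 4: Proximal objective.
0.5*||prox-x||^2 = 0.7688
lambda*||prox|| = 12.146
Total = 12.9149


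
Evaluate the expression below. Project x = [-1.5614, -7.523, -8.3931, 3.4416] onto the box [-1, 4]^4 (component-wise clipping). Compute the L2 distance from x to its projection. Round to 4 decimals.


Project each component onto [-1, 4].
clip(-1.5614) = -1.0, clip(-7.523) = -1.0, clip(-8.3931) = -1.0, clip(3.4416) = 3.4416
Projection = [-1.0, -1.0, -1.0, 3.4416]
Squared diffs: [0.3152, 42.5495, 54.6579, 0.0]
Distance = sqrt(97.5226) = 9.8754


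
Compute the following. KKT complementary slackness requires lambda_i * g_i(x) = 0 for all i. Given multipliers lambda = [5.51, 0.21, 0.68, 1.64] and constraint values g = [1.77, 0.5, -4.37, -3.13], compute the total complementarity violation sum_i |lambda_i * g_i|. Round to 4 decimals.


KKT complementary slackness check:
lambda_1 * g_1 = 5.51 * 1.77 = 9.7527
lambda_2 * g_2 = 0.21 * 0.5 = 0.105
lambda_3 * g_3 = 0.68 * -4.37 = -2.9716
lambda_4 * g_4 = 1.64 * -3.13 = -5.1332
Total violation = 9.7527 + 0.105 + 2.9716 + 5.1332 = 17.9625


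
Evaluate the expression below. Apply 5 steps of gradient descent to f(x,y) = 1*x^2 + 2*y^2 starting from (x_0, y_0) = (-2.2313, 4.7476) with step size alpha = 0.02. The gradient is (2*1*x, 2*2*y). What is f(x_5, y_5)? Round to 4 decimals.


Gradient descent on f(x,y) = 1*x^2 + 2*y^2.
Starting point: (-2.2313, 4.7476), alpha = 0.02
Step 1: grad_x = 2*1*-2.2313 = -4.4626, grad_y = 2*2*4.7476 = 18.9904
  x_1 = -2.2313 - 0.02*-4.4626 = -2.142
  y_1 = 4.7476 - 0.02*18.9904 = 4.3678
Step 2: grad_x = 2*1*-2.142 = -4.2841, grad_y = 2*2*4.3678 = 17.4712
  x_2 = -2.142 - 0.02*-4.2841 = -2.0564
  y_2 = 4.3678 - 0.02*17.4712 = 4.0184
Step 3: grad_x = 2*1*-2.0564 = -4.1127, grad_y = 2*2*4.0184 = 16.0735
  x_3 = -2.0564 - 0.02*-4.1127 = -1.9741
  y_3 = 4.0184 - 0.02*16.0735 = 3.6969
Step 4: grad_x = 2*1*-1.9741 = -3.9482, grad_y = 2*2*3.6969 = 14.7876
  x_4 = -1.9741 - 0.02*-3.9482 = -1.8951
  y_4 = 3.6969 - 0.02*14.7876 = 3.4011
Step 5: grad_x = 2*1*-1.8951 = -3.7903, grad_y = 2*2*3.4011 = 13.6046
  x_5 = -1.8951 - 0.02*-3.7903 = -1.8193
  y_5 = 3.4011 - 0.02*13.6046 = 3.1291
f(-1.8193, 3.1291) = 1*(-1.8193)^2 + 2*3.1291^2 = 22.892


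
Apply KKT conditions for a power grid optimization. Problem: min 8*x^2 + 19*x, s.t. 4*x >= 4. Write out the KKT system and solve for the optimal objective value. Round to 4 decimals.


Step 1: Try lambda = 0 (constraint inactive).
x_unc = -19/(2*8) = -1.1875
Check: 4*-1.1875 = -4.75 < 4 -- violated!
Step 2: Constraint must be active: 4*x = 4
x* = 4/4 = 1.0
lambda = (2*8*1.0 + 19)/4 = 8.75
Step 3: Compute optimal value.
f(x*) = 8*1.0^2 + 19*1.0 = 27.0


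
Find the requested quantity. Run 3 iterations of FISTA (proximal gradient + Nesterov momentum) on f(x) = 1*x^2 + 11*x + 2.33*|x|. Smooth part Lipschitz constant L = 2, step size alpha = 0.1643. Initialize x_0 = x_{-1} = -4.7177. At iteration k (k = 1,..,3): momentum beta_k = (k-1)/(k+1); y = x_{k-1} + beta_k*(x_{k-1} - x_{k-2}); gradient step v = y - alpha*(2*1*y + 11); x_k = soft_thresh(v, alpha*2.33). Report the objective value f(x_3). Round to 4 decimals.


FISTA on f(x) = 1*x^2 + 11*x + 2.33*|x|
L = 2, alpha = 0.1643
Iteration 1: beta = 0.0, y = -4.7177 + 0.0*(-4.7177 + 4.7177) = -4.7177
  grad(y) = 1.5646, v = y - alpha*grad = -4.9748
  prox(v) = soft_thresh(-4.9748, 0.3828) = -4.5919
Iteration 2: beta = 0.3333, y = -4.5919 + 0.3333*(-4.5919 + 4.7177) = -4.55
  grad(y) = 1.8999, v = y - alpha*grad = -4.8622
  prox(v) = soft_thresh(-4.8622, 0.3828) = -4.4794
Iteration 3: beta = 0.5, y = -4.4794 + 0.5*(-4.4794 + 4.5919) = -4.4231
  grad(y) = 2.1538, v = y - alpha*grad = -4.777
  prox(v) = soft_thresh(-4.777, 0.3828) = -4.3941
f(x_3) = 1*(-4.3941)^2 + 11*(-4.3941) + 2.33*|-4.3941| = -18.7887


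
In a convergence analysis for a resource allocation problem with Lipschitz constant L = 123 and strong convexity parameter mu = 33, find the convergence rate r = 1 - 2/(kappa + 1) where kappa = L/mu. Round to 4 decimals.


Step 1: Compute the condition number.
kappa = L/mu = 123/33 = 3.7273
Step 2: Compute the convergence rate.
r = 1 - 2/(kappa + 1) = 1 - 2*mu/(L + mu) = (L - mu)/(L + mu) = 90/156 = 0.5769


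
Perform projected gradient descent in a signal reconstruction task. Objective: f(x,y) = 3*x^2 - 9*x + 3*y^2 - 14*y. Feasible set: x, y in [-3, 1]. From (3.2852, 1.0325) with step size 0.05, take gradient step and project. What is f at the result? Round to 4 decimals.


Step 1: Compute gradient at (3.2852, 1.0325).
grad_x = 2*3*3.2852 - 9 = 10.7112
grad_y = 2*3*1.0325 - 14 = -7.805
Step 2: Gradient step.
x_raw = 3.2852 - 0.05*10.7112 = 2.7496
y_raw = 1.0325 - 0.05*-7.805 = 1.4228
Step 3: Project onto [-3, 1].
x_proj = clip(2.7496) = 1.0
y_proj = clip(1.4228) = 1.0
Step 4: Evaluate f.
f(1.0, 1.0) = -17.0


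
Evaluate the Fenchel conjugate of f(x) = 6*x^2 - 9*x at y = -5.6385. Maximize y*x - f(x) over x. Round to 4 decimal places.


f*(y) = sup_x {y*x - a*x^2 - b*x} = sup_x {(y-b)*x - a*x^2}
FOC: (y - b) - 2a*x = 0 => x* = (y - b)/(2a)
x* = (-5.6385 + 9)/(2*6) = 0.2801
f*(-5.6385) = (y-b)^2/(4a) = (-5.6385 + 9)^2/(4*6)
= 11.2997/24 = 0.4708


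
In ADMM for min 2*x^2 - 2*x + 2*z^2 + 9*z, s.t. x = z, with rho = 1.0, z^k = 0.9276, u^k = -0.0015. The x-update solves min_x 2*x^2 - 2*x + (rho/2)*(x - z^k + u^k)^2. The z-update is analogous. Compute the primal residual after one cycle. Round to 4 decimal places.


ADMM iteration with rho = 1.0, z^k = 0.9276, u^k = -0.0015
Step 1: x-update.
Minimize 2*x^2 - 2*x + (1.0/2)*(x - 0.9276 - 0.0015)^2
FOC: (2*2 + 1.0)*x = 2 + 1.0*(0.9276 + 0.0015)
x^{k+1} = 0.5858
Step 2: z-update.
Minimize 2*z^2 + 9*z + (1.0/2)*(0.5858 - z - 0.0015)^2
FOC: (2*2 + 1.0)*z = -9 + 1.0*(0.5858 - 0.0015)
z^{k+1} = -1.6831
Step 3: u-update.
u^{k+1} = -0.0015 + 0.5858 + 1.6831 = 2.2675
Step 4: Primal residual = |0.5858 + 1.6831| = 2.269


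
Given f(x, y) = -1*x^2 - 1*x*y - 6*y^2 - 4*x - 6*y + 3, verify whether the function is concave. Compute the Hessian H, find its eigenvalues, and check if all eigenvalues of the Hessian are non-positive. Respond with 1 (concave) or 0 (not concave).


The Hessian of f(x,y) = -1*x^2 - 1*x*y - 6*y^2 - 4*x - 6*y + 3 is:
H = [[-2, -1], [-1, -12]]
Trace = -2 - 12 = -14
Determinant = -2*-12 - (-1)^2 = 23
Discriminant = (-14)^2 - 4*23 = 104.0
Eigenvalues: lambda_1 = -12.099, lambda_2 = -1.901
The function is concave.

1


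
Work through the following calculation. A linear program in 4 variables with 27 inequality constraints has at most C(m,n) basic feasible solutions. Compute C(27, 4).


Each vertex corresponds to some choice of n active constraints out of m, so the number of vertices is at most C(m, n) = m! / (n!(m-n)!).
m = 27, n = 4
Numerator: 27 * 26 * 25 * 24
Denominator: 4! = 24
C(27, 4) = 17550


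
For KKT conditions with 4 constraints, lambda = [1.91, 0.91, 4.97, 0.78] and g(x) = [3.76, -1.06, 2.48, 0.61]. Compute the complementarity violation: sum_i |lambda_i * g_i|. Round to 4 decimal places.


KKT complementary slackness check:
lambda_1 * g_1 = 1.91 * 3.76 = 7.1816
lambda_2 * g_2 = 0.91 * -1.06 = -0.9646
lambda_3 * g_3 = 4.97 * 2.48 = 12.3256
lambda_4 * g_4 = 0.78 * 0.61 = 0.4758
Total violation = 7.1816 + 0.9646 + 12.3256 + 0.4758 = 20.9476


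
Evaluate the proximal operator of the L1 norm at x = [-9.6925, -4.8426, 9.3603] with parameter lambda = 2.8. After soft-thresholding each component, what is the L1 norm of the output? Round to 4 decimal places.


Soft-thresholding with lambda = 2.8:
prox(-9.6925) = sign(-9.6925)*max(|-9.6925| - 2.8, 0) = -6.8925
prox(-4.8426) = sign(-4.8426)*max(|-4.8426| - 2.8, 0) = -2.0426
prox(9.3603) = sign(9.3603)*max(|9.3603| - 2.8, 0) = 6.5603
prox(x) = [-6.8925, -2.0426, 6.5603]
||prox(x)||_1 = 6.8925 + 2.0426 + 6.5603 = 15.4954


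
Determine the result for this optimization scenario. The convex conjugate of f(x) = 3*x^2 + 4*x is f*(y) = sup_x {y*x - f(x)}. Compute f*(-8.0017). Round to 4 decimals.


f*(y) = sup_x {y*x - a*x^2 - b*x} = sup_x {(y-b)*x - a*x^2}
FOC: (y - b) - 2a*x = 0 => x* = (y - b)/(2a)
x* = (-8.0017 - 4)/(2*3) = -2.0003
f*(-8.0017) = (y-b)^2/(4a) = (-8.0017 - 4)^2/(4*3)
= 144.0408/12 = 12.0034


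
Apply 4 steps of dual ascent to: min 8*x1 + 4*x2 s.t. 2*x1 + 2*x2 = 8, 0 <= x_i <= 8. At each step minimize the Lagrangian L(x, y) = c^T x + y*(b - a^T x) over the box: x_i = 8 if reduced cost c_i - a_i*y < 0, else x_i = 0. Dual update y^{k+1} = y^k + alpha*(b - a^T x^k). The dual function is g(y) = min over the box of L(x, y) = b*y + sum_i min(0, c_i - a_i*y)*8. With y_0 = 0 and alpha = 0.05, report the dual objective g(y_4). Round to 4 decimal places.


Dual ascent for LP: min 8*x1 + 4*x2, 2*x1 + 2*x2 = 8, 0 <= x_i <= 8
Step 1: y^k = 0.0, reduced costs: (8.0, 4.0)
  x^k = (0.0, 0.0), subgradient = b - a^T x = 8.0
  y^{k+1} = 0.0 + 0.05*8.0 = 0.4
Step 2: y^k = 0.4, reduced costs: (7.2, 3.2)
  x^k = (0.0, 0.0), subgradient = b - a^T x = 8.0
  y^{k+1} = 0.4 + 0.05*8.0 = 0.8
Step 3: y^k = 0.8, reduced costs: (6.4, 2.4)
  x^k = (0.0, 0.0), subgradient = b - a^T x = 8.0
  y^{k+1} = 0.8 + 0.05*8.0 = 1.2
Step 4: y^k = 1.2, reduced costs: (5.6, 1.6)
  x^k = (0.0, 0.0), subgradient = b - a^T x = 8.0
  y^{k+1} = 1.2 + 0.05*8.0 = 1.6
Dual objective at y_4 = 1.6: reduced costs (4.8, 0.8), box minimizer x = (0.0, 0.0)
g(y_4) = b*y + (c1 - a1*y)*x1 + (c2 - a2*y)*x2 = 8*1.6 + 4.8*0.0 + 0.8*0.0 = 12.8 + 0.0 + 0.0 = 12.8


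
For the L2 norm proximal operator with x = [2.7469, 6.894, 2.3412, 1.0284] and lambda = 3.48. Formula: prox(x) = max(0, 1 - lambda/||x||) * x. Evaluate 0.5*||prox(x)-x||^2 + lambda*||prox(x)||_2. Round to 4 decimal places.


Step 1: Compute ||x||.
||x|| = 7.8493
Step 2: Compute scaling factor.
scale = max(0, 1 - 3.48/7.8493) = 0.5566
Step 3: prox(x) = [1.5291, 3.8375, 1.3032, 0.5725]
||prox(x)|| = 4.3693
Step 4: Proximal objective.
0.5*||prox-x||^2 = 6.0552
lambda*||prox|| = 15.2052
Total = 21.2604


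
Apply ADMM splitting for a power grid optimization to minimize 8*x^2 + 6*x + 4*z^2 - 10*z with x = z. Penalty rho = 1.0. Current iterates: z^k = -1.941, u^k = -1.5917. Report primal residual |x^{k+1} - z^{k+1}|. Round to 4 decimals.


ADMM iteration with rho = 1.0, z^k = -1.941, u^k = -1.5917
Step 1: x-update.
Minimize 8*x^2 + 6*x + (1.0/2)*(x + 1.941 - 1.5917)^2
FOC: (2*8 + 1.0)*x = -6 + 1.0*(-1.941 + 1.5917)
x^{k+1} = -0.3735
Step 2: z-update.
Minimize 4*z^2 - 10*z + (1.0/2)*(-0.3735 - z - 1.5917)^2
FOC: (2*4 + 1.0)*z = 10 + 1.0*(-0.3735 - 1.5917)
z^{k+1} = 0.8928
Step 3: u-update.
u^{k+1} = -1.5917 - 0.3735 - 0.8928 = -2.8579
Step 4: Primal residual = |-0.3735 - 0.8928| = 1.2662


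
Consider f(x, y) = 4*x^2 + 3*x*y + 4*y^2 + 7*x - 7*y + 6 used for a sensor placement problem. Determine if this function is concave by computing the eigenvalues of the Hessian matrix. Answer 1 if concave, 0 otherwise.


The Hessian of f(x,y) = 4*x^2 + 3*x*y + 4*y^2 + 7*x - 7*y + 6 is:
H = [[8, 3], [3, 8]]
Trace = 8 + 8 = 16
Determinant = 8*8 - (3)^2 = 55
Discriminant = (16)^2 - 4*55 = 36.0
Eigenvalues: lambda_1 = 5.0, lambda_2 = 11.0
The function is not concave.

0


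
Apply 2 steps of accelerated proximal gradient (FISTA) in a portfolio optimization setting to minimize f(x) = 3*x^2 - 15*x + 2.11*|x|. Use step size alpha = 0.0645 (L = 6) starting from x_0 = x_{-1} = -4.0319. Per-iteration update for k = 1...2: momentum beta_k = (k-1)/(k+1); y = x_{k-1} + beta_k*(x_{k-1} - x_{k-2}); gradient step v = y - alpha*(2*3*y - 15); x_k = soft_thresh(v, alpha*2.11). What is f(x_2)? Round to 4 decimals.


FISTA on f(x) = 3*x^2 - 15*x + 2.11*|x|
L = 6, alpha = 0.0645
Iteration 1: beta = 0.0, y = -4.0319 + 0.0*(-4.0319 + 4.0319) = -4.0319
  grad(y) = -39.1914, v = y - alpha*grad = -1.5041
  prox(v) = soft_thresh(-1.5041, 0.1361) = -1.368
Iteration 2: beta = 0.3333, y = -1.368 + 0.3333*(-1.368 + 4.0319) = -0.48
  grad(y) = -17.8799, v = y - alpha*grad = 0.6733
  prox(v) = soft_thresh(0.6733, 0.1361) = 0.5372
f(x_2) = 3*0.5372^2 - 15*0.5372 + 2.11*|0.5372| = -6.0585


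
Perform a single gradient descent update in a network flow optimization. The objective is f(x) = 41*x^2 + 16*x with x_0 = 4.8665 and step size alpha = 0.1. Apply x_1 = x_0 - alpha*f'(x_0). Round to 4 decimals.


We compute the gradient at x_0 and apply the update.
f'(x) = 82*x + 16
f'(4.8665) = 82*4.8665 + 16 = 415.053
x_1 = 4.8665 - 0.1*415.053 = -36.6388


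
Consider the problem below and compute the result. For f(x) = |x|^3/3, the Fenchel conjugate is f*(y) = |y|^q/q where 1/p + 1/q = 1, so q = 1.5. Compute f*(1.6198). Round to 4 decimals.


The conjugate exponent q satisfies 1/p + 1/q = 1.
p = 3, so q = 3/(3 - 1) = 1.5
|y|^q = 1.6198^1.5 = 2.0615
f*(1.6198) = 2.0615 / 1.5 = 1.3744


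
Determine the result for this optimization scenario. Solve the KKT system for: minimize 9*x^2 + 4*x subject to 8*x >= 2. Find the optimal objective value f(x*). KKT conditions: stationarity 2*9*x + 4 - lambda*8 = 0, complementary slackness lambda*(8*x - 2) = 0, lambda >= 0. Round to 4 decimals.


Step 1: Try lambda = 0 (constraint inactive).
x_unc = -4/(2*9) = -0.2222
Check: 8*-0.2222 = -1.7776 < 2 -- violated!
Step 2: Constraint must be active: 8*x = 2
x* = 2/8 = 0.25
lambda = (2*9*0.25 + 4)/8 = 1.0625
Step 3: Compute optimal value.
f(x*) = 9*0.25^2 + 4*0.25 = 1.5625
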